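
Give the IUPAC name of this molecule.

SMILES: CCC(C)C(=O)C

3-methylpentan-2-one

The longest chain bearing the carbonyl is 5 carbons long (pentane).
The highest-priority functional group is a ketone (C=O on an internal carbon), so the name ends in -one.
Number the chain so that numbering from this end puts the carbonyl group at C-2 rather than C-4.
With this numbering: the carbonyl at C-2; a methyl group at C-3.
Assembling the pieces gives 3-methylpentan-2-one.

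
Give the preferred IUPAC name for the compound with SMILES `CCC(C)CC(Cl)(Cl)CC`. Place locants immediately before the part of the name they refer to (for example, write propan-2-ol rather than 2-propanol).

3,3-dichloro-5-methylheptane

The parent chain contains 7 carbons (heptane).
The numbering direction is chosen so that the substituent locant set {3,3,5} is lower than {3,5,5} at the first point of difference.
This places two chloro groups at C-3; a methyl group at C-5.
Substituent prefixes are cited in alphabetical order (multiplying prefixes like di-/tri- are ignored for ordering).
The name is 3,3-dichloro-5-methylheptane.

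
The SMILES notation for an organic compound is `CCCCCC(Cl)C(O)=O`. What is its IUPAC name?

The longest chain bearing the –COOH group is 7 carbons long (heptane).
A carboxylic acid (terminal –COOH) is the principal characteristic group, giving the suffix -oic acid.
Number the chain so that the carboxylic acid carbon is C-1 by definition.
With this numbering: a chloro group at C-2.
Assembling the pieces gives 2-chloroheptanoic acid.

2-chloroheptanoic acid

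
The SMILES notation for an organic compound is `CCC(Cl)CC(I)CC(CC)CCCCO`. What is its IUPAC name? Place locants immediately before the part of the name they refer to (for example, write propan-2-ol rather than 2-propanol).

9-chloro-5-ethyl-7-iodoundecan-1-ol

Counting along the main chain through the –OH group gives 11 carbons: the parent is undecane.
The highest-priority functional group is an alcohol (–OH), so the name ends in -ol.
Number the chain so that numbering from this end puts the hydroxyl group at C-1 rather than C-11.
With this numbering: the hydroxyl at C-1; a chloro group at C-9; an ethyl group at C-5; an iodo group at C-7.
Prefixes are listed alphabetically: chloro, ethyl, iodo.
Putting it together: 9-chloro-5-ethyl-7-iodoundecan-1-ol.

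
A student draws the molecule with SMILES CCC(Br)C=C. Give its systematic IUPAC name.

3-bromopent-1-ene

The longest chain bearing the multiple bond is 5 carbons long (pentane).
The chain contains a C=C double bond, so the unsaturation ending is -ene.
Number the chain so that numbering from this end puts the double bond at C-1 rather than C-4.
With this numbering: the double bond between C-1 and C-2; a bromo group at C-3.
The name is 3-bromopent-1-ene.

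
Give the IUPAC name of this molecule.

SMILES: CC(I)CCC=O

4-iodopentanal

Counting along the main chain through the –CHO group gives 5 carbons: the parent is pentane.
An aldehyde (terminal –CHO) is the principal characteristic group, giving the suffix -al.
The numbering direction is chosen so that the aldehyde carbon is C-1 by definition.
That gives an iodo group at C-4.
The name is 4-iodopentanal.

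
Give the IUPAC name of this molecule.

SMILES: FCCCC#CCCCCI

The longest chain bearing the multiple bond is 9 carbons long (nonane).
A C≡C triple bond in the chain gives the infix -yne-.
The numbering direction is chosen so that numbering from this end puts the triple bond at C-4 rather than C-5.
With this numbering: the triple bond between C-4 and C-5; a fluoro group at C-1; an iodo group at C-9.
The substituents are ordered alphabetically, ignoring any di-/tri- multipliers.
The name is 1-fluoro-9-iodonon-4-yne.

1-fluoro-9-iodonon-4-yne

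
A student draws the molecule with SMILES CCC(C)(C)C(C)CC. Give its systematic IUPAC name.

The longest continuous carbon chain has 6 atoms, so the parent hydride is hexane.
The numbering direction is chosen so that the substituent locant set {3,3,4} is lower than {3,4,4} at the first point of difference.
This places methyl groups at C-3 (×2) and C-4.
Assembling the pieces gives 3,3,4-trimethylhexane.

3,3,4-trimethylhexane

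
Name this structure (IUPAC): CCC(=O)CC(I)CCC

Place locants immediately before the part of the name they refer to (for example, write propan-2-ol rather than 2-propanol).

5-iodooctan-3-one

The longest carbon chain that includes the carbonyl has 8 carbons, so the parent hydride is octane.
The principal characteristic group is a ketone (C=O on an internal carbon), named with the suffix -one.
Number the chain so that numbering from this end puts the carbonyl group at C-3 rather than C-6.
That gives the carbonyl at C-3; an iodo group at C-5.
The name is 5-iodooctan-3-one.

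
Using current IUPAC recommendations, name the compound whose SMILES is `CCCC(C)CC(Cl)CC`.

3-chloro-5-methyloctane

The parent chain contains 8 carbons (octane).
The numbering direction is chosen so that the substituent locant set {3,5} is lower than {4,6} at the first point of difference.
With this numbering: a chloro group at C-3; a methyl group at C-5.
Substituent prefixes are cited in alphabetical order (multiplying prefixes like di-/tri- are ignored for ordering).
The name is 3-chloro-5-methyloctane.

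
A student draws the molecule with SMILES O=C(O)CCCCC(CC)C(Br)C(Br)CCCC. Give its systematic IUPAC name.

7,8-dibromo-6-ethyldodecanoic acid

The longest chain bearing the –COOH group is 12 carbons long (dodecane).
The principal characteristic group is a carboxylic acid (terminal –COOH), named with the suffix -oic acid.
Choose the numbering such that the carboxylic acid carbon is C-1 by definition.
This places bromo groups at C-7 and C-8; an ethyl group at C-6.
Prefixes are listed alphabetically: bromo, ethyl.
Putting it together: 7,8-dibromo-6-ethyldodecanoic acid.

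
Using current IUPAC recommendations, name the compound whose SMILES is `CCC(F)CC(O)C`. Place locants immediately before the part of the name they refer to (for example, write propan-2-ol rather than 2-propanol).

4-fluorohexan-2-ol

The longest carbon chain that includes the –OH group has 6 carbons, so the parent hydride is hexane.
The highest-priority functional group is an alcohol (–OH), so the name ends in -ol.
Choose the numbering such that numbering from this end puts the hydroxyl group at C-2 rather than C-5.
With this numbering: the hydroxyl at C-2; a fluoro group at C-4.
Assembling the pieces gives 4-fluorohexan-2-ol.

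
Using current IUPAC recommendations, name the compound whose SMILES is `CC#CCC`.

The longest chain bearing the multiple bond is 5 carbons long (pentane).
There is one C≡C triple bond, indicated by the ending -yne.
Number the chain so that numbering from this end puts the triple bond at C-2 rather than C-3.
That gives the triple bond between C-2 and C-3.
Putting it together: pent-2-yne.

pent-2-yne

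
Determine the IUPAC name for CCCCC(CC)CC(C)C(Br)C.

The parent chain contains 9 carbons (nonane).
The numbering direction is chosen so that the substituent locant set {2,3,5} is lower than {5,7,8} at the first point of difference.
With this numbering: a bromo group at C-2; an ethyl group at C-5; a methyl group at C-3.
The substituents are ordered alphabetically, ignoring any di-/tri- multipliers.
The name is 2-bromo-5-ethyl-3-methylnonane.

2-bromo-5-ethyl-3-methylnonane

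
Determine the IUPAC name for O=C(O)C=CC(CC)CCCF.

The longest chain bearing the –COOH group and the multiple bond is 7 carbons long (heptane).
A carboxylic acid (terminal –COOH) is the principal characteristic group, giving the suffix -oic acid.
The chain contains a C=C double bond, so the unsaturation ending is -ene.
Number the chain so that the carboxylic acid carbon is C-1 by definition.
This places the double bond between C-2 and C-3; an ethyl group at C-4; a fluoro group at C-7.
Prefixes are listed alphabetically: ethyl, fluoro.
Putting it together: 4-ethyl-7-fluorohept-2-enoic acid.

4-ethyl-7-fluorohept-2-enoic acid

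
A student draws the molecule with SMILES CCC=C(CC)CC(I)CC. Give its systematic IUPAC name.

Counting along the main chain through the multiple bond gives 8 carbons: the parent is octane.
The chain contains a C=C double bond, so the unsaturation ending is -ene.
The numbering direction is chosen so that numbering from this end puts the double bond at C-3 rather than C-5.
This places the double bond between C-3 and C-4; an ethyl group at C-4; an iodo group at C-6.
Prefixes are listed alphabetically: ethyl, iodo.
Assembling the pieces gives 4-ethyl-6-iodooct-3-ene.

4-ethyl-6-iodooct-3-ene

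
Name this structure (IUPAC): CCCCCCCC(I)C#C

3-iododec-1-yne

The longest carbon chain that includes the multiple bond has 10 carbons, so the parent hydride is decane.
The chain contains a C≡C triple bond, so the unsaturation ending is -yne.
The numbering direction is chosen so that numbering from this end puts the triple bond at C-1 rather than C-9.
That gives the triple bond between C-1 and C-2; an iodo group at C-3.
Assembling the pieces gives 3-iododec-1-yne.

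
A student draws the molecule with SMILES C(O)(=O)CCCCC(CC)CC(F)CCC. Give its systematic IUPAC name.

The longest carbon chain that includes the –COOH group has 11 carbons, so the parent hydride is undecane.
The highest-priority functional group is a carboxylic acid (terminal –COOH), so the name ends in -oic acid.
Choose the numbering such that the carboxylic acid carbon is C-1 by definition.
With this numbering: an ethyl group at C-6; a fluoro group at C-8.
The substituents are ordered alphabetically, ignoring any di-/tri- multipliers.
The name is 6-ethyl-8-fluoroundecanoic acid.

6-ethyl-8-fluoroundecanoic acid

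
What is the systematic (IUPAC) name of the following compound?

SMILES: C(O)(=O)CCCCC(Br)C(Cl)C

6-bromo-7-chlorooctanoic acid

Counting along the main chain through the –COOH group gives 8 carbons: the parent is octane.
The highest-priority functional group is a carboxylic acid (terminal –COOH), so the name ends in -oic acid.
Choose the numbering such that the carboxylic acid carbon is C-1 by definition.
That gives a bromo group at C-6; a chloro group at C-7.
Substituent prefixes are cited in alphabetical order (multiplying prefixes like di-/tri- are ignored for ordering).
Assembling the pieces gives 6-bromo-7-chlorooctanoic acid.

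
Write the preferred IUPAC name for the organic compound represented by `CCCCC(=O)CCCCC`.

The longest chain bearing the carbonyl is 10 carbons long (decane).
The principal characteristic group is a ketone (C=O on an internal carbon), named with the suffix -one.
The numbering direction is chosen so that numbering from this end puts the carbonyl group at C-5 rather than C-6.
That gives the carbonyl at C-5.
The name is decan-5-one.

decan-5-one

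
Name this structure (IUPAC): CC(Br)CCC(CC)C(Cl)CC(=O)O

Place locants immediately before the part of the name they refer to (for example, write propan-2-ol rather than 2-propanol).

The longest chain bearing the –COOH group is 8 carbons long (octane).
The principal characteristic group is a carboxylic acid (terminal –COOH), named with the suffix -oic acid.
Number the chain so that the carboxylic acid carbon is C-1 by definition.
That gives a bromo group at C-7; a chloro group at C-3; an ethyl group at C-4.
The substituents are ordered alphabetically, ignoring any di-/tri- multipliers.
Putting it together: 7-bromo-3-chloro-4-ethyloctanoic acid.

7-bromo-3-chloro-4-ethyloctanoic acid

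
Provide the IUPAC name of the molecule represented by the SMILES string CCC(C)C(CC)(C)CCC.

The parent chain contains 7 carbons (heptane).
Choose the numbering such that the substituent locant set {3,4,4} is lower than {4,4,5} at the first point of difference.
With this numbering: an ethyl group at C-4; methyl groups at C-3 and C-4.
Substituent prefixes are cited in alphabetical order (multiplying prefixes like di-/tri- are ignored for ordering).
Putting it together: 4-ethyl-3,4-dimethylheptane.

4-ethyl-3,4-dimethylheptane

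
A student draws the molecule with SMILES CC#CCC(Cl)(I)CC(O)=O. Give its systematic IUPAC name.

3-chloro-3-iodohept-5-ynoic acid

Counting along the main chain through the –COOH group and the multiple bond gives 7 carbons: the parent is heptane.
A carboxylic acid (terminal –COOH) is the principal characteristic group, giving the suffix -oic acid.
A C≡C triple bond in the chain gives the infix -yne-.
Choose the numbering such that the carboxylic acid carbon is C-1 by definition.
That gives the triple bond between C-5 and C-6; a chloro group at C-3; an iodo group at C-3.
Substituent prefixes are cited in alphabetical order (multiplying prefixes like di-/tri- are ignored for ordering).
Putting it together: 3-chloro-3-iodohept-5-ynoic acid.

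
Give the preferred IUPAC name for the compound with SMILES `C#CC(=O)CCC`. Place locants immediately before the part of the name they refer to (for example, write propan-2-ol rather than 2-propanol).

The longest carbon chain that includes the carbonyl and the multiple bond has 6 carbons, so the parent hydride is hexane.
The highest-priority functional group is a ketone (C=O on an internal carbon), so the name ends in -one.
There is one C≡C triple bond, indicated by the ending -yne.
Number the chain so that numbering from this end puts the carbonyl group at C-3 rather than C-4.
With this numbering: the carbonyl at C-3; the triple bond between C-1 and C-2.
Assembling the pieces gives hex-1-yn-3-one.

hex-1-yn-3-one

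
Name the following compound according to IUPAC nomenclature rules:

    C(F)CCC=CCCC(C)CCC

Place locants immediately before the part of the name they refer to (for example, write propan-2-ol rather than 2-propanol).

1-fluoro-8-methylundec-4-ene

The longest carbon chain that includes the multiple bond has 11 carbons, so the parent hydride is undecane.
A C=C double bond in the chain gives the infix -ene-.
Choose the numbering such that numbering from this end puts the double bond at C-4 rather than C-7.
That gives the double bond between C-4 and C-5; a fluoro group at C-1; a methyl group at C-8.
Prefixes are listed alphabetically: fluoro, methyl.
The name is 1-fluoro-8-methylundec-4-ene.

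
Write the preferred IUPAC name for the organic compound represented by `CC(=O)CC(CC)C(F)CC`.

The longest carbon chain that includes the carbonyl has 7 carbons, so the parent hydride is heptane.
A ketone (C=O on an internal carbon) is the principal characteristic group, giving the suffix -one.
The numbering direction is chosen so that numbering from this end puts the carbonyl group at C-2 rather than C-6.
This places the carbonyl at C-2; an ethyl group at C-4; a fluoro group at C-5.
Substituent prefixes are cited in alphabetical order (multiplying prefixes like di-/tri- are ignored for ordering).
Putting it together: 4-ethyl-5-fluoroheptan-2-one.

4-ethyl-5-fluoroheptan-2-one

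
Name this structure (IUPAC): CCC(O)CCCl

The longest chain bearing the –OH group is 5 carbons long (pentane).
An alcohol (–OH) is the principal characteristic group, giving the suffix -ol.
The numbering direction is chosen so that the substituent locant set {1} is lower than {5} at the first point of difference.
This places the hydroxyl at C-3; a chloro group at C-1.
Assembling the pieces gives 1-chloropentan-3-ol.

1-chloropentan-3-ol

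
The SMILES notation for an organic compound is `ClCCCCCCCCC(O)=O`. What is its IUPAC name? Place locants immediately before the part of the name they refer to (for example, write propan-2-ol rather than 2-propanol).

The longest chain bearing the –COOH group is 9 carbons long (nonane).
A carboxylic acid (terminal –COOH) is the principal characteristic group, giving the suffix -oic acid.
The numbering direction is chosen so that the carboxylic acid carbon is C-1 by definition.
With this numbering: a chloro group at C-9.
Assembling the pieces gives 9-chlorononanoic acid.

9-chlorononanoic acid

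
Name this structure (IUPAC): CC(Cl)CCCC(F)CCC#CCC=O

11-chloro-7-fluorododec-3-ynal

The longest chain bearing the –CHO group and the multiple bond is 12 carbons long (dodecane).
The principal characteristic group is an aldehyde (terminal –CHO), named with the suffix -al.
There is one C≡C triple bond, indicated by the ending -yne.
The numbering direction is chosen so that the aldehyde carbon is C-1 by definition.
This places the triple bond between C-3 and C-4; a chloro group at C-11; a fluoro group at C-7.
The substituents are ordered alphabetically, ignoring any di-/tri- multipliers.
The name is 11-chloro-7-fluorododec-3-ynal.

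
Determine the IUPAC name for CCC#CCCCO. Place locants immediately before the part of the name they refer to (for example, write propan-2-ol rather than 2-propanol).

The longest chain bearing the –OH group and the multiple bond is 7 carbons long (heptane).
An alcohol (–OH) is the principal characteristic group, giving the suffix -ol.
A C≡C triple bond in the chain gives the infix -yne-.
Number the chain so that numbering from this end puts the hydroxyl group at C-1 rather than C-7.
With this numbering: the hydroxyl at C-1; the triple bond between C-4 and C-5.
Assembling the pieces gives hept-4-yn-1-ol.

hept-4-yn-1-ol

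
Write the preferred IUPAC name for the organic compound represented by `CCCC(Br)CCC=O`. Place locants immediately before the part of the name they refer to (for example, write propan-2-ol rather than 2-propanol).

The longest carbon chain that includes the –CHO group has 7 carbons, so the parent hydride is heptane.
The highest-priority functional group is an aldehyde (terminal –CHO), so the name ends in -al.
Choose the numbering such that the aldehyde carbon is C-1 by definition.
That gives a bromo group at C-4.
Putting it together: 4-bromoheptanal.

4-bromoheptanal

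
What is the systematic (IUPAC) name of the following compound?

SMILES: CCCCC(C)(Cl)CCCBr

The parent chain contains 8 carbons (octane).
Number the chain so that the substituent locant set {1,4,4} is lower than {5,5,8} at the first point of difference.
That gives a bromo group at C-1; a chloro group at C-4; a methyl group at C-4.
Substituent prefixes are cited in alphabetical order (multiplying prefixes like di-/tri- are ignored for ordering).
The name is 1-bromo-4-chloro-4-methyloctane.

1-bromo-4-chloro-4-methyloctane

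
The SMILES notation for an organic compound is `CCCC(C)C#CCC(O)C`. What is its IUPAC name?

6-methylnon-4-yn-2-ol

The longest chain bearing the –OH group and the multiple bond is 9 carbons long (nonane).
An alcohol (–OH) is the principal characteristic group, giving the suffix -ol.
A C≡C triple bond in the chain gives the infix -yne-.
Number the chain so that numbering from this end puts the hydroxyl group at C-2 rather than C-8.
That gives the hydroxyl at C-2; the triple bond between C-4 and C-5; a methyl group at C-6.
Assembling the pieces gives 6-methylnon-4-yn-2-ol.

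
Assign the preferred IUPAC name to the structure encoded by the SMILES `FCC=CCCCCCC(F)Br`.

9-bromo-1,9-difluoronon-2-ene

Counting along the main chain through the multiple bond gives 9 carbons: the parent is nonane.
A C=C double bond in the chain gives the infix -ene-.
Choose the numbering such that numbering from this end puts the double bond at C-2 rather than C-7.
With this numbering: the double bond between C-2 and C-3; a bromo group at C-9; fluoro groups at C-1 and C-9.
The substituents are ordered alphabetically, ignoring any di-/tri- multipliers.
Assembling the pieces gives 9-bromo-1,9-difluoronon-2-ene.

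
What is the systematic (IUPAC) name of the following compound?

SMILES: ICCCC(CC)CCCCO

The longest chain bearing the –OH group is 8 carbons long (octane).
An alcohol (–OH) is the principal characteristic group, giving the suffix -ol.
Choose the numbering such that numbering from this end puts the hydroxyl group at C-1 rather than C-8.
This places the hydroxyl at C-1; an ethyl group at C-5; an iodo group at C-8.
Prefixes are listed alphabetically: ethyl, iodo.
Assembling the pieces gives 5-ethyl-8-iodooctan-1-ol.

5-ethyl-8-iodooctan-1-ol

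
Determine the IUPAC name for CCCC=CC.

The longest chain bearing the multiple bond is 6 carbons long (hexane).
The chain contains a C=C double bond, so the unsaturation ending is -ene.
The numbering direction is chosen so that numbering from this end puts the double bond at C-2 rather than C-4.
With this numbering: the double bond between C-2 and C-3.
Assembling the pieces gives hex-2-ene.

hex-2-ene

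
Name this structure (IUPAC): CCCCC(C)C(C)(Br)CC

The longest continuous carbon chain has 8 atoms, so the parent hydride is octane.
Number the chain so that the substituent locant set {3,3,4} is lower than {5,6,6} at the first point of difference.
That gives a bromo group at C-3; methyl groups at C-3 and C-4.
Prefixes are listed alphabetically: bromo, methyl.
The name is 3-bromo-3,4-dimethyloctane.

3-bromo-3,4-dimethyloctane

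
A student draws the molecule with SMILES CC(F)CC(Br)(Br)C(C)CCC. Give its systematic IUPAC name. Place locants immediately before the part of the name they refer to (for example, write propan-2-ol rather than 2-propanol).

4,4-dibromo-2-fluoro-5-methyloctane

The longest continuous carbon chain has 8 atoms, so the parent hydride is octane.
The numbering direction is chosen so that the substituent locant set {2,4,4,5} is lower than {4,5,5,7} at the first point of difference.
This places two bromo groups at C-4; a fluoro group at C-2; a methyl group at C-5.
Substituent prefixes are cited in alphabetical order (multiplying prefixes like di-/tri- are ignored for ordering).
The name is 4,4-dibromo-2-fluoro-5-methyloctane.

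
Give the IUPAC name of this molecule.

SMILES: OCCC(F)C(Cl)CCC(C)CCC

Counting along the main chain through the –OH group gives 10 carbons: the parent is decane.
The principal characteristic group is an alcohol (–OH), named with the suffix -ol.
Choose the numbering such that numbering from this end puts the hydroxyl group at C-1 rather than C-10.
That gives the hydroxyl at C-1; a chloro group at C-4; a fluoro group at C-3; a methyl group at C-7.
Prefixes are listed alphabetically: chloro, fluoro, methyl.
Assembling the pieces gives 4-chloro-3-fluoro-7-methyldecan-1-ol.

4-chloro-3-fluoro-7-methyldecan-1-ol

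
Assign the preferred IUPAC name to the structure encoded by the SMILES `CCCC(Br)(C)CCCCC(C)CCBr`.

The parent chain contains 11 carbons (undecane).
Number the chain so that the substituent locant set {1,3,8,8} is lower than {4,4,9,11} at the first point of difference.
With this numbering: bromo groups at C-1 and C-8; methyl groups at C-3 and C-8.
Substituent prefixes are cited in alphabetical order (multiplying prefixes like di-/tri- are ignored for ordering).
The name is 1,8-dibromo-3,8-dimethylundecane.

1,8-dibromo-3,8-dimethylundecane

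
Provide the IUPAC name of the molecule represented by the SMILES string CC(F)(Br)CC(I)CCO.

5-bromo-5-fluoro-3-iodohexan-1-ol

Counting along the main chain through the –OH group gives 6 carbons: the parent is hexane.
The principal characteristic group is an alcohol (–OH), named with the suffix -ol.
Choose the numbering such that numbering from this end puts the hydroxyl group at C-1 rather than C-6.
With this numbering: the hydroxyl at C-1; a bromo group at C-5; a fluoro group at C-5; an iodo group at C-3.
Prefixes are listed alphabetically: bromo, fluoro, iodo.
Assembling the pieces gives 5-bromo-5-fluoro-3-iodohexan-1-ol.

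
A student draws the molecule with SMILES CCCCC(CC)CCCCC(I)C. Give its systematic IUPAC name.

7-ethyl-2-iodoundecane

The parent chain contains 11 carbons (undecane).
Choose the numbering such that the substituent locant set {2,7} is lower than {5,10} at the first point of difference.
With this numbering: an ethyl group at C-7; an iodo group at C-2.
Prefixes are listed alphabetically: ethyl, iodo.
Putting it together: 7-ethyl-2-iodoundecane.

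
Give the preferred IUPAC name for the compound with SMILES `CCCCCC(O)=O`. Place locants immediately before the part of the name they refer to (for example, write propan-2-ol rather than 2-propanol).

Counting along the main chain through the –COOH group gives 6 carbons: the parent is hexane.
A carboxylic acid (terminal –COOH) is the principal characteristic group, giving the suffix -oic acid.
Choose the numbering such that the carboxylic acid carbon is C-1 by definition.
Putting it together: hexanoic acid.

hexanoic acid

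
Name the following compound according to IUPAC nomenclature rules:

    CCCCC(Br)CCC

4-bromooctane

The longest carbon chain is 8 atoms: the parent is octane.
Choose the numbering such that the substituent locant set {4} is lower than {5} at the first point of difference.
This places a bromo group at C-4.
The name is 4-bromooctane.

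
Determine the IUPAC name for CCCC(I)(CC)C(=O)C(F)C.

The longest carbon chain that includes the carbonyl has 7 carbons, so the parent hydride is heptane.
The principal characteristic group is a ketone (C=O on an internal carbon), named with the suffix -one.
The numbering direction is chosen so that numbering from this end puts the carbonyl group at C-3 rather than C-5.
That gives the carbonyl at C-3; an ethyl group at C-4; a fluoro group at C-2; an iodo group at C-4.
The substituents are ordered alphabetically, ignoring any di-/tri- multipliers.
The name is 4-ethyl-2-fluoro-4-iodoheptan-3-one.

4-ethyl-2-fluoro-4-iodoheptan-3-one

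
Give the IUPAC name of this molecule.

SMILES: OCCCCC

pentan-1-ol

The longest chain bearing the –OH group is 5 carbons long (pentane).
The highest-priority functional group is an alcohol (–OH), so the name ends in -ol.
Number the chain so that numbering from this end puts the hydroxyl group at C-1 rather than C-5.
This places the hydroxyl at C-1.
Putting it together: pentan-1-ol.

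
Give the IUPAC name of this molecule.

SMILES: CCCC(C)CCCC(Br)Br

The longest continuous carbon chain has 8 atoms, so the parent hydride is octane.
The numbering direction is chosen so that the substituent locant set {1,1,5} is lower than {4,8,8} at the first point of difference.
With this numbering: two bromo groups at C-1; a methyl group at C-5.
Prefixes are listed alphabetically: bromo, methyl.
The name is 1,1-dibromo-5-methyloctane.

1,1-dibromo-5-methyloctane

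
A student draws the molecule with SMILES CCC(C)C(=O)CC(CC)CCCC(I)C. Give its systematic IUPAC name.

The longest chain bearing the carbonyl is 11 carbons long (undecane).
The principal characteristic group is a ketone (C=O on an internal carbon), named with the suffix -one.
Number the chain so that numbering from this end puts the carbonyl group at C-4 rather than C-8.
This places the carbonyl at C-4; an ethyl group at C-6; an iodo group at C-10; a methyl group at C-3.
The substituents are ordered alphabetically, ignoring any di-/tri- multipliers.
Assembling the pieces gives 6-ethyl-10-iodo-3-methylundecan-4-one.

6-ethyl-10-iodo-3-methylundecan-4-one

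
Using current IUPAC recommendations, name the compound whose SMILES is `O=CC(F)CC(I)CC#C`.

2-fluoro-4-iodohept-6-ynal

Counting along the main chain through the –CHO group and the multiple bond gives 7 carbons: the parent is heptane.
The highest-priority functional group is an aldehyde (terminal –CHO), so the name ends in -al.
A C≡C triple bond in the chain gives the infix -yne-.
The numbering direction is chosen so that the aldehyde carbon is C-1 by definition.
That gives the triple bond between C-6 and C-7; a fluoro group at C-2; an iodo group at C-4.
Substituent prefixes are cited in alphabetical order (multiplying prefixes like di-/tri- are ignored for ordering).
The name is 2-fluoro-4-iodohept-6-ynal.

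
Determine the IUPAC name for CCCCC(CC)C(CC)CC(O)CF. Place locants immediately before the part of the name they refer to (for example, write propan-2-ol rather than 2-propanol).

4,5-diethyl-1-fluorononan-2-ol

The longest carbon chain that includes the –OH group has 9 carbons, so the parent hydride is nonane.
The highest-priority functional group is an alcohol (–OH), so the name ends in -ol.
The numbering direction is chosen so that numbering from this end puts the hydroxyl group at C-2 rather than C-8.
That gives the hydroxyl at C-2; ethyl groups at C-4 and C-5; a fluoro group at C-1.
Prefixes are listed alphabetically: ethyl, fluoro.
Assembling the pieces gives 4,5-diethyl-1-fluorononan-2-ol.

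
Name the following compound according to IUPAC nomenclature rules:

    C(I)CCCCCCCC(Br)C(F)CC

9-bromo-10-fluoro-1-iodododecane

The longest continuous carbon chain has 12 atoms, so the parent hydride is dodecane.
Choose the numbering such that the substituent locant set {1,9,10} is lower than {3,4,12} at the first point of difference.
This places a bromo group at C-9; a fluoro group at C-10; an iodo group at C-1.
Substituent prefixes are cited in alphabetical order (multiplying prefixes like di-/tri- are ignored for ordering).
The name is 9-bromo-10-fluoro-1-iodododecane.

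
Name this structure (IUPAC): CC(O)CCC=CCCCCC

The longest carbon chain that includes the –OH group and the multiple bond has 11 carbons, so the parent hydride is undecane.
An alcohol (–OH) is the principal characteristic group, giving the suffix -ol.
The chain contains a C=C double bond, so the unsaturation ending is -ene.
Number the chain so that numbering from this end puts the hydroxyl group at C-2 rather than C-10.
This places the hydroxyl at C-2; the double bond between C-5 and C-6.
Putting it together: undec-5-en-2-ol.

undec-5-en-2-ol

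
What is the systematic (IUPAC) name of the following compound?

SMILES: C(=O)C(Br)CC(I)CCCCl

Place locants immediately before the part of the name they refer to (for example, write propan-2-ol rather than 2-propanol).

2-bromo-7-chloro-4-iodoheptanal

Counting along the main chain through the –CHO group gives 7 carbons: the parent is heptane.
The highest-priority functional group is an aldehyde (terminal –CHO), so the name ends in -al.
Choose the numbering such that the aldehyde carbon is C-1 by definition.
This places a bromo group at C-2; a chloro group at C-7; an iodo group at C-4.
Prefixes are listed alphabetically: bromo, chloro, iodo.
Putting it together: 2-bromo-7-chloro-4-iodoheptanal.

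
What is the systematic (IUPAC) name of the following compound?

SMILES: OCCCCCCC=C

oct-7-en-1-ol

The longest carbon chain that includes the –OH group and the multiple bond has 8 carbons, so the parent hydride is octane.
The principal characteristic group is an alcohol (–OH), named with the suffix -ol.
The chain contains a C=C double bond, so the unsaturation ending is -ene.
Number the chain so that numbering from this end puts the hydroxyl group at C-1 rather than C-8.
With this numbering: the hydroxyl at C-1; the double bond between C-7 and C-8.
Assembling the pieces gives oct-7-en-1-ol.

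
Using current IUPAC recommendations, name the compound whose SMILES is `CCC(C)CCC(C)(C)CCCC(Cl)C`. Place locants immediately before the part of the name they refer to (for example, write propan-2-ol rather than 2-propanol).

The longest carbon chain is 11 atoms: the parent is undecane.
Choose the numbering such that the substituent locant set {2,6,6,9} is lower than {3,6,6,10} at the first point of difference.
That gives a chloro group at C-2; methyl groups at C-6 (×2) and C-9.
Substituent prefixes are cited in alphabetical order (multiplying prefixes like di-/tri- are ignored for ordering).
Assembling the pieces gives 2-chloro-6,6,9-trimethylundecane.

2-chloro-6,6,9-trimethylundecane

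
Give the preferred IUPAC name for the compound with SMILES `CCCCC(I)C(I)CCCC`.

5,6-diiododecane

The longest carbon chain is 10 atoms: the parent is decane.
Both numbering directions give the same locant set; either may be used.
That gives iodo groups at C-5 and C-6.
The name is 5,6-diiododecane.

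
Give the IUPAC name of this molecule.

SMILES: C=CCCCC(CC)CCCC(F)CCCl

12-chloro-6-ethyl-10-fluorododec-1-ene

Counting along the main chain through the multiple bond gives 12 carbons: the parent is dodecane.
There is one C=C double bond, indicated by the ending -ene.
Choose the numbering such that numbering from this end puts the double bond at C-1 rather than C-11.
With this numbering: the double bond between C-1 and C-2; a chloro group at C-12; an ethyl group at C-6; a fluoro group at C-10.
The substituents are ordered alphabetically, ignoring any di-/tri- multipliers.
Putting it together: 12-chloro-6-ethyl-10-fluorododec-1-ene.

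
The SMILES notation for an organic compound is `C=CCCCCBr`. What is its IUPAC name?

6-bromohex-1-ene

Counting along the main chain through the multiple bond gives 6 carbons: the parent is hexane.
A C=C double bond in the chain gives the infix -ene-.
The numbering direction is chosen so that numbering from this end puts the double bond at C-1 rather than C-5.
This places the double bond between C-1 and C-2; a bromo group at C-6.
Putting it together: 6-bromohex-1-ene.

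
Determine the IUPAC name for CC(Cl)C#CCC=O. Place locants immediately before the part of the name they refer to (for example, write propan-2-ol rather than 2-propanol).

The longest chain bearing the –CHO group and the multiple bond is 6 carbons long (hexane).
An aldehyde (terminal –CHO) is the principal characteristic group, giving the suffix -al.
There is one C≡C triple bond, indicated by the ending -yne.
Choose the numbering such that the aldehyde carbon is C-1 by definition.
That gives the triple bond between C-3 and C-4; a chloro group at C-5.
Putting it together: 5-chlorohex-3-ynal.

5-chlorohex-3-ynal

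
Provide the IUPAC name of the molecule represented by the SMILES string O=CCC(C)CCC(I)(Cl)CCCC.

The longest carbon chain that includes the –CHO group has 10 carbons, so the parent hydride is decane.
An aldehyde (terminal –CHO) is the principal characteristic group, giving the suffix -al.
Number the chain so that the aldehyde carbon is C-1 by definition.
With this numbering: a chloro group at C-6; an iodo group at C-6; a methyl group at C-3.
Substituent prefixes are cited in alphabetical order (multiplying prefixes like di-/tri- are ignored for ordering).
Putting it together: 6-chloro-6-iodo-3-methyldecanal.

6-chloro-6-iodo-3-methyldecanal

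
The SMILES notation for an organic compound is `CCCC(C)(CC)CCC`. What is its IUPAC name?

4-ethyl-4-methylheptane

The parent chain contains 7 carbons (heptane).
Numbering from either end gives identical locants here.
This places an ethyl group at C-4; a methyl group at C-4.
The substituents are ordered alphabetically, ignoring any di-/tri- multipliers.
The name is 4-ethyl-4-methylheptane.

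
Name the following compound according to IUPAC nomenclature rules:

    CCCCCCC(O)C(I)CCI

Counting along the main chain through the –OH group gives 10 carbons: the parent is decane.
The highest-priority functional group is an alcohol (–OH), so the name ends in -ol.
Number the chain so that numbering from this end puts the hydroxyl group at C-4 rather than C-7.
That gives the hydroxyl at C-4; iodo groups at C-1 and C-3.
The name is 1,3-diiododecan-4-ol.

1,3-diiododecan-4-ol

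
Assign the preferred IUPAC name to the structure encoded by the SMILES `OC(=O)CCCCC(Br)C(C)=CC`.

The longest carbon chain that includes the –COOH group and the multiple bond has 9 carbons, so the parent hydride is nonane.
The principal characteristic group is a carboxylic acid (terminal –COOH), named with the suffix -oic acid.
The chain contains a C=C double bond, so the unsaturation ending is -ene.
The numbering direction is chosen so that the carboxylic acid carbon is C-1 by definition.
That gives the double bond between C-7 and C-8; a bromo group at C-6; a methyl group at C-7.
Prefixes are listed alphabetically: bromo, methyl.
Putting it together: 6-bromo-7-methylnon-7-enoic acid.

6-bromo-7-methylnon-7-enoic acid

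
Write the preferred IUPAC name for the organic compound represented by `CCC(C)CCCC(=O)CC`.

7-methylnonan-3-one

The longest chain bearing the carbonyl is 9 carbons long (nonane).
A ketone (C=O on an internal carbon) is the principal characteristic group, giving the suffix -one.
Number the chain so that numbering from this end puts the carbonyl group at C-3 rather than C-7.
With this numbering: the carbonyl at C-3; a methyl group at C-7.
The name is 7-methylnonan-3-one.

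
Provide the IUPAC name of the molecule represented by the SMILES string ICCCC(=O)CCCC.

1-iodooctan-4-one

The longest chain bearing the carbonyl is 8 carbons long (octane).
The principal characteristic group is a ketone (C=O on an internal carbon), named with the suffix -one.
Number the chain so that numbering from this end puts the carbonyl group at C-4 rather than C-5.
With this numbering: the carbonyl at C-4; an iodo group at C-1.
Assembling the pieces gives 1-iodooctan-4-one.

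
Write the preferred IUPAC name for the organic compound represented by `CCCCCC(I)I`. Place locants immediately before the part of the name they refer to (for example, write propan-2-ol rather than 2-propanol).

The longest continuous carbon chain has 6 atoms, so the parent hydride is hexane.
Choose the numbering such that the substituent locant set {1,1} is lower than {6,6} at the first point of difference.
This places two iodo groups at C-1.
The name is 1,1-diiodohexane.

1,1-diiodohexane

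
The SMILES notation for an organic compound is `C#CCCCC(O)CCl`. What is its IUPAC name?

Counting along the main chain through the –OH group and the multiple bond gives 7 carbons: the parent is heptane.
The highest-priority functional group is an alcohol (–OH), so the name ends in -ol.
A C≡C triple bond in the chain gives the infix -yne-.
Number the chain so that numbering from this end puts the hydroxyl group at C-2 rather than C-6.
That gives the hydroxyl at C-2; the triple bond between C-6 and C-7; a chloro group at C-1.
Assembling the pieces gives 1-chlorohept-6-yn-2-ol.

1-chlorohept-6-yn-2-ol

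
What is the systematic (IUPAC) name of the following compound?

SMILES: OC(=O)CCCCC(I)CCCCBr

10-bromo-6-iododecanoic acid

The longest carbon chain that includes the –COOH group has 10 carbons, so the parent hydride is decane.
A carboxylic acid (terminal –COOH) is the principal characteristic group, giving the suffix -oic acid.
The numbering direction is chosen so that the carboxylic acid carbon is C-1 by definition.
That gives a bromo group at C-10; an iodo group at C-6.
Prefixes are listed alphabetically: bromo, iodo.
Assembling the pieces gives 10-bromo-6-iododecanoic acid.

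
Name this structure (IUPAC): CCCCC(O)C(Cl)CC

The longest chain bearing the –OH group is 8 carbons long (octane).
An alcohol (–OH) is the principal characteristic group, giving the suffix -ol.
The numbering direction is chosen so that numbering from this end puts the hydroxyl group at C-4 rather than C-5.
This places the hydroxyl at C-4; a chloro group at C-3.
The name is 3-chlorooctan-4-ol.

3-chlorooctan-4-ol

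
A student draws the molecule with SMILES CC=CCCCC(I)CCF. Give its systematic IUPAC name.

The longest chain bearing the multiple bond is 9 carbons long (nonane).
There is one C=C double bond, indicated by the ending -ene.
The numbering direction is chosen so that numbering from this end puts the double bond at C-2 rather than C-7.
With this numbering: the double bond between C-2 and C-3; a fluoro group at C-9; an iodo group at C-7.
Prefixes are listed alphabetically: fluoro, iodo.
Putting it together: 9-fluoro-7-iodonon-2-ene.

9-fluoro-7-iodonon-2-ene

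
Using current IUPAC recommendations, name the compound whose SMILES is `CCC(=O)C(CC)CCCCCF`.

4-ethyl-9-fluorononan-3-one

The longest chain bearing the carbonyl is 9 carbons long (nonane).
The principal characteristic group is a ketone (C=O on an internal carbon), named with the suffix -one.
Choose the numbering such that numbering from this end puts the carbonyl group at C-3 rather than C-7.
That gives the carbonyl at C-3; an ethyl group at C-4; a fluoro group at C-9.
Substituent prefixes are cited in alphabetical order (multiplying prefixes like di-/tri- are ignored for ordering).
The name is 4-ethyl-9-fluorononan-3-one.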